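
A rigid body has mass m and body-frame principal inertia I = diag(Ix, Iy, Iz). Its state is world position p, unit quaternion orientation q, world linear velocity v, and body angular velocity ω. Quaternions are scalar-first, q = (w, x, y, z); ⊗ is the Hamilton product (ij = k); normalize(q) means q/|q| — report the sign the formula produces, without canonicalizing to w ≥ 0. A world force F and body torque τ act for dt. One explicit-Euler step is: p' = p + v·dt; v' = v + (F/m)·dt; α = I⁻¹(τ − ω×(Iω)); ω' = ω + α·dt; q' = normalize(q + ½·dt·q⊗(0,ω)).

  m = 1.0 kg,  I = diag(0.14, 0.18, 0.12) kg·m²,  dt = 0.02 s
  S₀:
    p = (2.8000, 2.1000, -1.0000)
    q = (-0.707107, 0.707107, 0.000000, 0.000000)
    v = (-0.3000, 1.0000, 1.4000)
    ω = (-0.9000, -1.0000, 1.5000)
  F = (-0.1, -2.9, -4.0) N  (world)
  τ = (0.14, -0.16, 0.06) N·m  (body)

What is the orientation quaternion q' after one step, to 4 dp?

q⊗(0,ω) = (0.6363963, 0.6363963, -0.3535535, -1.7677675)
q' = normalize(q + ½dt·q⊗(0,ω)) = (-0.7006, 0.7133, -0.0035, -0.0177)

q' = (-0.7006, 0.7133, -0.0035, -0.0177)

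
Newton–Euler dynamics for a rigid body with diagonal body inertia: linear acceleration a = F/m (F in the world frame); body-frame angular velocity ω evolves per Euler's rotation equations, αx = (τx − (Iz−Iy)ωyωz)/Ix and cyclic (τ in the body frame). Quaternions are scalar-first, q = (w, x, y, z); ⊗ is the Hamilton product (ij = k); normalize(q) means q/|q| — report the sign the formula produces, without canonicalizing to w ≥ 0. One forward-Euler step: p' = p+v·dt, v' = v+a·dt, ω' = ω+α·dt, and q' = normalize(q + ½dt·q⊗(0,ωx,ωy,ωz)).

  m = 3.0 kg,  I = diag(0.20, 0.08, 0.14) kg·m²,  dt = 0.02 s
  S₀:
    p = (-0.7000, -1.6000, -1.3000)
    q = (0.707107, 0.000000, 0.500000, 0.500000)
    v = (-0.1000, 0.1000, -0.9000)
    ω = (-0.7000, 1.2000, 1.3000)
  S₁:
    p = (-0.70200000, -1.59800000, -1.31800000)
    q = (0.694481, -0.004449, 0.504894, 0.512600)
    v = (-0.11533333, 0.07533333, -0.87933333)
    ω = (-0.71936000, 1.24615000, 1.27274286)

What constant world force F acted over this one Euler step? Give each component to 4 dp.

v₁ − v₀ = (-0.01533333, -0.02466667, 0.02066667)
F = m·Δv/dt = (-2.3000, -3.7000, 3.1000)

F = (-2.3000, -3.7000, 3.1000)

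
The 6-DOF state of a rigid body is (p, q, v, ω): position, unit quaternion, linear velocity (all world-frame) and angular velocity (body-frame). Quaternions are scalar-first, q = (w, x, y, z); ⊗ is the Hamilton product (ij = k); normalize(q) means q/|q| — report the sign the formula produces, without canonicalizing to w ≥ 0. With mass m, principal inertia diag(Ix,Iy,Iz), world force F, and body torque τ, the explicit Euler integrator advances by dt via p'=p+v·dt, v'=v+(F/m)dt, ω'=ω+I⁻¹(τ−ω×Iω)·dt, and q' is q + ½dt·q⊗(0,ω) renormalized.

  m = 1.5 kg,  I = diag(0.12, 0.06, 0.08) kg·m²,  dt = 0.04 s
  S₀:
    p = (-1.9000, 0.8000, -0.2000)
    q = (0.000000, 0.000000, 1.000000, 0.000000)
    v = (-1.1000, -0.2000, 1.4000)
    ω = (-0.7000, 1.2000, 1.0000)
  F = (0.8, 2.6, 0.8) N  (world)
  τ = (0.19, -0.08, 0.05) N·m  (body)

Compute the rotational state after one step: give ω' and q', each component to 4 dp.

ω' = (-0.6447, 1.1653, 0.9998)
q' = (-0.0240, 0.0200, 0.9994, 0.0140)

angular accel α = (1.3833, -0.8667, -0.0050)
new body rate ω' = (-0.6447, 1.1653, 0.9998)
Hamilton product q⊗(0,ω) = (-1.2000000, 1.0000000, 0.0000000, 0.7000000)
q + ½dt·q⊗(0,ω), renormalized = (-0.0240, 0.0200, 0.9994, 0.0140)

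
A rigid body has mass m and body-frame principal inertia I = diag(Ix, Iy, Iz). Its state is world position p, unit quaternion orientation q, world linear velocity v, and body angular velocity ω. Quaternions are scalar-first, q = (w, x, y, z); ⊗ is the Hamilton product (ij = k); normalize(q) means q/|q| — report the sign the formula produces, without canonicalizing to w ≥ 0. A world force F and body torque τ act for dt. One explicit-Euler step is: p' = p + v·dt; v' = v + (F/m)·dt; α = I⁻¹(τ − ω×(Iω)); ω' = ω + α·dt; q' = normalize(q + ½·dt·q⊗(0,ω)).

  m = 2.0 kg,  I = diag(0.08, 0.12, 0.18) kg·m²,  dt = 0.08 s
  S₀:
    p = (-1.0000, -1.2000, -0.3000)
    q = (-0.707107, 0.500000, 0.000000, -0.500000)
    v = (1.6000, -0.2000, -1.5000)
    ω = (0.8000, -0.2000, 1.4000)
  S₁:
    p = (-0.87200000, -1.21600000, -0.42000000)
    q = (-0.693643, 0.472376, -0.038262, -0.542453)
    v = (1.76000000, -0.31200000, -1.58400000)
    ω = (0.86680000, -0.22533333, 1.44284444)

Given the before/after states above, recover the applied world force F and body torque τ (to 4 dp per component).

Δv = v₁−v₀ = (0.16000000, -0.11200000, -0.08400000)
applied force F = (4.0000, -2.8000, -2.1000)
Δω = ω₁−ω₀ = (0.06680000, -0.02533333, 0.04284444)
τ = I·(Δω/dt) + ω₀×(Iω₀) = (0.0500, -0.1500, 0.0900)

F = (4.0000, -2.8000, -2.1000)
τ = (0.0500, -0.1500, 0.0900)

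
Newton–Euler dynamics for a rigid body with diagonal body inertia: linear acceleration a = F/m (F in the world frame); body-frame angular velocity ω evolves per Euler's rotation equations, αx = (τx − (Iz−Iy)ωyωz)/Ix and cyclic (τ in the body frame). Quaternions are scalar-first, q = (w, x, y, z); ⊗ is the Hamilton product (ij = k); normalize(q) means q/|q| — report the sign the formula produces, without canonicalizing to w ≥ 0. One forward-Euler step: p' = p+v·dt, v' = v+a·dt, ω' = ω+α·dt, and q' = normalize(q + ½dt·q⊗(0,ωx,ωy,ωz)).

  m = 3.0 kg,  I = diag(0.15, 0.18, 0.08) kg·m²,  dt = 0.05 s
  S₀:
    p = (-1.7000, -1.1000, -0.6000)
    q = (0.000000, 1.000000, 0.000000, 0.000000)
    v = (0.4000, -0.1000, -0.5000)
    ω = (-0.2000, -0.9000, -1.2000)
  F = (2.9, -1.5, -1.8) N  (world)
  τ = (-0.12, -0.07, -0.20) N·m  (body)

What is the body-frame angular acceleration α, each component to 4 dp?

ω×(Iω) gyroscopic = (-0.1080, 0.0168, 0.0054)
(τ − ω×Iω)/I = (-0.0800, -0.4822, -2.5675)

α = (-0.0800, -0.4822, -2.5675)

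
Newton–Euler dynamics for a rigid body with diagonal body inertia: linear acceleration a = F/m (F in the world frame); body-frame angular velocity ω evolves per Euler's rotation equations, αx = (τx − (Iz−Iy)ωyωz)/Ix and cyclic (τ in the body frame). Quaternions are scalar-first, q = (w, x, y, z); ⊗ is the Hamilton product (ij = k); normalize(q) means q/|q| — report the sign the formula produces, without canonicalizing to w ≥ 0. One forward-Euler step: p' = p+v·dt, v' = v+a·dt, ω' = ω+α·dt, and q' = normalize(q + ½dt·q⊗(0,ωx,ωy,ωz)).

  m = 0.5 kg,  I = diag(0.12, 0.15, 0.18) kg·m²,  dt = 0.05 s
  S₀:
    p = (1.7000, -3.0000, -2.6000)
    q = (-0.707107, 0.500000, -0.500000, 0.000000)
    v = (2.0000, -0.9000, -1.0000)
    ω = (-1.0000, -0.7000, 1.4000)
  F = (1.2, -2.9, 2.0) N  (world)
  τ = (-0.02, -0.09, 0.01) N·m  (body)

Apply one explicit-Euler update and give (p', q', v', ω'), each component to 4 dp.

p' = (1.8000, -3.0450, -2.6500)
q' = (-0.7026, 0.4996, -0.5046, -0.0459)
v' = (2.1200, -1.1900, -0.8000)
ω' = (-0.9961, -0.7580, 1.3969)

linear accel F/m = (2.4000, -5.8000, 4.0000)
new position p' = (1.8000, -3.0450, -2.6500)
new velocity v' = (2.1200, -1.1900, -0.8000)
precession coupling ω×(Iω) = (-0.0294, 0.0840, 0.0210)
angular accel α = (0.0783, -1.1600, -0.0611)
new body rate ω' = (-0.9961, -0.7580, 1.3969)
Hamilton product q⊗(0,ω) = (0.1500000, 0.0071070, -0.2050251, -1.8399498)
q + ½dt·q⊗(0,ω), renormalized = (-0.7026, 0.4996, -0.5046, -0.0459)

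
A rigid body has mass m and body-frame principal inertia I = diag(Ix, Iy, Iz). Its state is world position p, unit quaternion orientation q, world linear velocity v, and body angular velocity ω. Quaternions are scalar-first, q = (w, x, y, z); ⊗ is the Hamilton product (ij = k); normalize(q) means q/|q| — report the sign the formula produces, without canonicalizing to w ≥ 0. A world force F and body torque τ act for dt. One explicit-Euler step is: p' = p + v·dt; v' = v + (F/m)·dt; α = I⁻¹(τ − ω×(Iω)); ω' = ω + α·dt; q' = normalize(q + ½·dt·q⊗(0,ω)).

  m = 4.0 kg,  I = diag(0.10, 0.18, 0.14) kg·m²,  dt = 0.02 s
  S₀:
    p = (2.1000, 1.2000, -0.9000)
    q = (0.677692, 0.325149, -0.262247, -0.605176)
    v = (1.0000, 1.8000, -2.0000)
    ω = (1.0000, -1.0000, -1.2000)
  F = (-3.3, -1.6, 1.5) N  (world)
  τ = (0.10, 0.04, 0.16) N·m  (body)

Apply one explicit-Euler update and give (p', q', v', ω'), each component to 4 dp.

p' = (2.1200, 1.2360, -0.9400)
q' = (0.6644, 0.3290, -0.2711, -0.6138)
v' = (0.9835, 1.7920, -1.9925)
ω' = (1.0296, -1.0009, -1.1657)

precession coupling ω×(Iω) = (-0.0480, 0.0480, -0.0800)
angular accel α = (1.4800, -0.0444, 1.7143)
new body rate ω' = (1.0296, -1.0009, -1.1657)
2q̇ = q⊗(0,ω) = (-1.3136072, 0.3872124, -0.8926892, -0.8761324)
q' = normalize(q + ½dt·q⊗(0,ω)) = (0.6644, 0.3290, -0.2711, -0.6138)
a = (-0.8250, -0.4000, 0.3750)
new position p' = (2.1200, 1.2360, -0.9400)
new velocity v' = (0.9835, 1.7920, -1.9925)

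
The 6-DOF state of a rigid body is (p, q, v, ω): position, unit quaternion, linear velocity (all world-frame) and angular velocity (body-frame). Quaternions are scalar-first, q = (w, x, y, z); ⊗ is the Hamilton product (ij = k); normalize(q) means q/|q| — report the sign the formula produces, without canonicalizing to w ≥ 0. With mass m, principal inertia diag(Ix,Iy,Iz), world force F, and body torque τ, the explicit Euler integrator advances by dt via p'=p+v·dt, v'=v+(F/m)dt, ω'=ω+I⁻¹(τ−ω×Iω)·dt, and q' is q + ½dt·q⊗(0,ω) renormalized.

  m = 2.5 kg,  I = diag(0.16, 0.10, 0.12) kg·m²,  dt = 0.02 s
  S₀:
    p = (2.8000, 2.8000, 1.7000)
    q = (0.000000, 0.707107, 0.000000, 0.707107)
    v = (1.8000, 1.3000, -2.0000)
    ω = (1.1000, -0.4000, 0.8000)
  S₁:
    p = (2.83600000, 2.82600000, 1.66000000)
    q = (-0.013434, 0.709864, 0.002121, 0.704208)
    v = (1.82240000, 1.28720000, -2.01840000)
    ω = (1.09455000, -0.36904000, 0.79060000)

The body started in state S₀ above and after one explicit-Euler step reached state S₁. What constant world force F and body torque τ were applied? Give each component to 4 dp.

rate change Δω = (-0.00545000, 0.03096000, -0.00940000)
ω₀×(Iω₀) = (-0.0064, 0.0352, 0.0264)
I·α + gyro = (-0.0500, 0.1900, -0.0300)
velocity change Δv = (0.02240000, -0.01280000, -0.01840000)
applied force F = (2.8000, -1.6000, -2.3000)

F = (2.8000, -1.6000, -2.3000)
τ = (-0.0500, 0.1900, -0.0300)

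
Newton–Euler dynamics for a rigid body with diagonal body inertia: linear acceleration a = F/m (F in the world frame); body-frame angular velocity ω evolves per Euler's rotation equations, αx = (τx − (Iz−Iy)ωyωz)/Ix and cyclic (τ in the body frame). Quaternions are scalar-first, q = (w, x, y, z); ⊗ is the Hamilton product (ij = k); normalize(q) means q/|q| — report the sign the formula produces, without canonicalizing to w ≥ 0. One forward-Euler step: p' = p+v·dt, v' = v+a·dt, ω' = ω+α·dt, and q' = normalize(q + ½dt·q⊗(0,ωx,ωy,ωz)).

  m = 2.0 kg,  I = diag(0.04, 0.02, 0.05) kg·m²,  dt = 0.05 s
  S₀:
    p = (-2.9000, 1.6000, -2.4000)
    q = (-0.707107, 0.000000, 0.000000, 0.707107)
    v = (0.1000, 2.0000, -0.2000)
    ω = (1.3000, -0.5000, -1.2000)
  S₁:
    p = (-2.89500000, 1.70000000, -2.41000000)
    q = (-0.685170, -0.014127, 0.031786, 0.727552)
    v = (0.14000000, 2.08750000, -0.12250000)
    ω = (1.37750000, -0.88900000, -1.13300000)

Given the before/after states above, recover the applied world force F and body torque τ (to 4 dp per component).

Δω = ω₁−ω₀ = (0.07750000, -0.38900000, 0.06700000)
ω₀×(Iω₀) = (0.0180, 0.0156, 0.0130)
applied torque τ = (0.0800, -0.1400, 0.0800)
Δv = v₁−v₀ = (0.04000000, 0.08750000, 0.07750000)
m·(v₁−v₀)/dt = (1.6000, 3.5000, 3.1000)

F = (1.6000, 3.5000, 3.1000)
τ = (0.0800, -0.1400, 0.0800)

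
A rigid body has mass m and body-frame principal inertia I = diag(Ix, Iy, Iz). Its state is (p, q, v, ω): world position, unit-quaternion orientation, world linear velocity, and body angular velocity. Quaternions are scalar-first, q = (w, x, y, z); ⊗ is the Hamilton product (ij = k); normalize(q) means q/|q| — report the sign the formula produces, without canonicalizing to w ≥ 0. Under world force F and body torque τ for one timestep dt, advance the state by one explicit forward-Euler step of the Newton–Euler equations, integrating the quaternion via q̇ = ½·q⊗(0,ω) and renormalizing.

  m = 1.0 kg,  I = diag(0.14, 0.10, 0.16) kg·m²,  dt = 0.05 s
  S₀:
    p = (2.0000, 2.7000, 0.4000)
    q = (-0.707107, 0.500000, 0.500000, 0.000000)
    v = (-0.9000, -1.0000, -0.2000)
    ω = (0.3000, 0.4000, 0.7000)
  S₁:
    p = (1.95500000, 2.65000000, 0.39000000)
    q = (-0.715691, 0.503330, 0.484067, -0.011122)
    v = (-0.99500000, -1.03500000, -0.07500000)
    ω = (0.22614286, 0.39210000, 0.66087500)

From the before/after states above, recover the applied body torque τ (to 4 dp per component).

τ = (-0.1900, -0.0200, -0.1300)

rate change Δω = (-0.07385714, -0.00790000, -0.03912500)
τ = I·(Δω/dt) + ω₀×(Iω₀) = (-0.1900, -0.0200, -0.1300)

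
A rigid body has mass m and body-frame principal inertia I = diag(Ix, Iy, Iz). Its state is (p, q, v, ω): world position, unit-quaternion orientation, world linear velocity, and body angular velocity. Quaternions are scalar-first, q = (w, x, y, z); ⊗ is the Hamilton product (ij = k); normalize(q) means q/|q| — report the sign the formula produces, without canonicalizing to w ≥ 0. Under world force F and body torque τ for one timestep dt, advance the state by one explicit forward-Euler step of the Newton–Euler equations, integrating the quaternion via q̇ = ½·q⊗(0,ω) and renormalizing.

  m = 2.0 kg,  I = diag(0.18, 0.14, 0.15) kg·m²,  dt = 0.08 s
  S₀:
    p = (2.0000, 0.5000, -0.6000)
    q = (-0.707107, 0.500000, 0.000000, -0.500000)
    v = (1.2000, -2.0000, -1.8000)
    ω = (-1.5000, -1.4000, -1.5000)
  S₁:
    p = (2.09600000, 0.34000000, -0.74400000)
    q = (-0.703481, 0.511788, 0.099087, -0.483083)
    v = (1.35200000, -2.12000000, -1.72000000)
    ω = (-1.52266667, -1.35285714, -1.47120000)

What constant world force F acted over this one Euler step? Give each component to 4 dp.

Δv = v₁−v₀ = (0.15200000, -0.12000000, 0.08000000)
applied force F = (3.8000, -3.0000, 2.0000)

F = (3.8000, -3.0000, 2.0000)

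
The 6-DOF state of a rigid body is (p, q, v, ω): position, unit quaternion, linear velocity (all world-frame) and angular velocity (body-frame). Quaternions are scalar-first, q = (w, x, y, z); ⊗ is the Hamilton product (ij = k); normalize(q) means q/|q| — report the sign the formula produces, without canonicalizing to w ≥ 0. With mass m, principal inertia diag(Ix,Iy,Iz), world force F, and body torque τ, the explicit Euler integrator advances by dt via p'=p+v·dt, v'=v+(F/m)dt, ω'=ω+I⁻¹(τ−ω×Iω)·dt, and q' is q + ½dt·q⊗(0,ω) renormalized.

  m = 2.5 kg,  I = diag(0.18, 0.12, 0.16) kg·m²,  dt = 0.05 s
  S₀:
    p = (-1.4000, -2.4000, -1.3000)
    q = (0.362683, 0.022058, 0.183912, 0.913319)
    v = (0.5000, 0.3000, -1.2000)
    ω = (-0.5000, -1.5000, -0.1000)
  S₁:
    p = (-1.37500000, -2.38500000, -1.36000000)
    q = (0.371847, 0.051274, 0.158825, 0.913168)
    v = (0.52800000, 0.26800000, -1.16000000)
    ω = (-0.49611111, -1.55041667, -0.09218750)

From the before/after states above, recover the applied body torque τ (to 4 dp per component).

τ = (0.0200, -0.1200, -0.0200)

rate change Δω = (0.00388889, -0.05041667, 0.00781250)
applied torque τ = (0.0200, -0.1200, -0.0200)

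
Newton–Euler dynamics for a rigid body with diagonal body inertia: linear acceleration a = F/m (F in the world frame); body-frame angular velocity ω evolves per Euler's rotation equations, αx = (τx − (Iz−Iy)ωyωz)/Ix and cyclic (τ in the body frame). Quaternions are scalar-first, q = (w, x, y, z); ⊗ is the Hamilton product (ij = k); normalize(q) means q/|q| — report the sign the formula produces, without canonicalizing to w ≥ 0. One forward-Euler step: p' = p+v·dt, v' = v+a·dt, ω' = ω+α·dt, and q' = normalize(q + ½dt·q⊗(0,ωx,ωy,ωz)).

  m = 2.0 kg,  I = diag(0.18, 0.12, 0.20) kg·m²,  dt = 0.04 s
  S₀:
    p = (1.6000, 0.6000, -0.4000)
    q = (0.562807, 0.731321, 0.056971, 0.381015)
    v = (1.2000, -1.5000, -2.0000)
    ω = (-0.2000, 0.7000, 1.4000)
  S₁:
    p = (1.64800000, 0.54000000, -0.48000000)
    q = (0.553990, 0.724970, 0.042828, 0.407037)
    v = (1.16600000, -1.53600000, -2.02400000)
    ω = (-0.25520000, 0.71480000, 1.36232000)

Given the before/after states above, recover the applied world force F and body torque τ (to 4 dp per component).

F = (-1.7000, -1.8000, -1.2000)
τ = (-0.1700, 0.0500, -0.1800)

Δv = v₁−v₀ = (-0.03400000, -0.03600000, -0.02400000)
applied force F = (-1.7000, -1.8000, -1.2000)
rate change Δω = (-0.05520000, 0.01480000, -0.03768000)
precession coupling = (0.0784, 0.0056, 0.0084)
τ = I·(Δω/dt) + ω₀×(Iω₀) = (-0.1700, 0.0500, -0.1800)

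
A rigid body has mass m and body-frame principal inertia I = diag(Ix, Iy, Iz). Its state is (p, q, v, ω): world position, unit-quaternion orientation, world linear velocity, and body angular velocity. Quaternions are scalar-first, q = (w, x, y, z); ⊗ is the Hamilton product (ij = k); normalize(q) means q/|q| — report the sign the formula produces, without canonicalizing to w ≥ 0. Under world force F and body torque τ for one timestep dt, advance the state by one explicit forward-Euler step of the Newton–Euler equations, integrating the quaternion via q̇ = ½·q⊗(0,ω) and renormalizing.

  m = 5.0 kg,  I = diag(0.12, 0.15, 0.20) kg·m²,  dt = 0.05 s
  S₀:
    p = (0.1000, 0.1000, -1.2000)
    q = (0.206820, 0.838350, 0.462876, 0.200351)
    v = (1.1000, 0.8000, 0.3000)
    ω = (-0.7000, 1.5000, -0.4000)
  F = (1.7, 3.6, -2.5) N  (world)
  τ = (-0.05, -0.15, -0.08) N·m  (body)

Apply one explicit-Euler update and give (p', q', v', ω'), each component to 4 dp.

p' = (0.1550, 0.1400, -1.1850)
q' = (0.2060, 0.8218, 0.4751, 0.2376)
v' = (1.1170, 0.8360, 0.2750)
ω' = (-0.7083, 1.4575, -0.4121)

(τ − ω×Iω)/I = (-0.1667, -0.8507, -0.2425)
new body rate ω' = (-0.7083, 1.4575, -0.4121)
q⊗(0,ω) = (-0.0273286, -0.6304509, 0.5053243, 1.4988102)
q' = normalize(q + ½dt·q⊗(0,ω)) = (0.2060, 0.8218, 0.4751, 0.2376)
a = (0.3400, 0.7200, -0.5000)
p' = p + v·dt = (0.1550, 0.1400, -1.1850)
new velocity v' = (1.1170, 0.8360, 0.2750)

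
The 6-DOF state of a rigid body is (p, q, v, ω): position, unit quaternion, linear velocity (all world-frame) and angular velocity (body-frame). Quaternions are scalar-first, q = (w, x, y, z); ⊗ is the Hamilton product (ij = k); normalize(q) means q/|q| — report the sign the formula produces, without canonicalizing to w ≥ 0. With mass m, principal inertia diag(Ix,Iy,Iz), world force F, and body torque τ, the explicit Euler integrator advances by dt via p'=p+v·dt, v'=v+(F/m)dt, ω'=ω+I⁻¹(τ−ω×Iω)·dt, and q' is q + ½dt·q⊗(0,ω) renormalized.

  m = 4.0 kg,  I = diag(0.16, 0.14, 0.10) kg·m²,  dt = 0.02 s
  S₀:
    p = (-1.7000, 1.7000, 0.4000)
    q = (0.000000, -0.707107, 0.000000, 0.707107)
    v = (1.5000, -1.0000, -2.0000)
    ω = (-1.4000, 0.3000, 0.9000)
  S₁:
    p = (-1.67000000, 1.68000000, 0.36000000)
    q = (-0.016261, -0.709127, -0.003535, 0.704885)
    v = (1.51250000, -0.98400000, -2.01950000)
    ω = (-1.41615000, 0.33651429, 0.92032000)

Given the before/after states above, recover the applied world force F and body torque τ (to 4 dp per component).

F = (2.5000, 3.2000, -3.9000)
τ = (-0.1400, 0.1800, 0.1100)

rate change Δω = (-0.01615000, 0.03651429, 0.02032000)
applied torque τ = (-0.1400, 0.1800, 0.1100)
velocity change Δv = (0.01250000, 0.01600000, -0.01950000)
applied force F = (2.5000, 3.2000, -3.9000)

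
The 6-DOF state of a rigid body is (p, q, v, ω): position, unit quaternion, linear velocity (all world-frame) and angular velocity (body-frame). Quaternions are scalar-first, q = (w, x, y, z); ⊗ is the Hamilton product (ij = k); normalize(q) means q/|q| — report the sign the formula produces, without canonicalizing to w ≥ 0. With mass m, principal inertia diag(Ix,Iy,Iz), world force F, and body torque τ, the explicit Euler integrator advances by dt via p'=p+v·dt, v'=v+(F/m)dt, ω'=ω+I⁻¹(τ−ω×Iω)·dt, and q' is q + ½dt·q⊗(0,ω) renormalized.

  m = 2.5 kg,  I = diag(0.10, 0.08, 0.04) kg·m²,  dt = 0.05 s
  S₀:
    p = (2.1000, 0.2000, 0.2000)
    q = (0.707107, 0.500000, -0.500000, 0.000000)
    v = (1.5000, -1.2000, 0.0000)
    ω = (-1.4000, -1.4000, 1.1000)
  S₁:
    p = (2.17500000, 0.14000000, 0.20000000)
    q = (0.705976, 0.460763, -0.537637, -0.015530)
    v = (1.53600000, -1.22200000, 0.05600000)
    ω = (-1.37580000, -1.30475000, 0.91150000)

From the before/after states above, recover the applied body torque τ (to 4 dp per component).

Δω = ω₁−ω₀ = (0.02420000, 0.09525000, -0.18850000)
τ = I·(Δω/dt) + ω₀×(Iω₀) = (0.1100, 0.0600, -0.1900)

τ = (0.1100, 0.0600, -0.1900)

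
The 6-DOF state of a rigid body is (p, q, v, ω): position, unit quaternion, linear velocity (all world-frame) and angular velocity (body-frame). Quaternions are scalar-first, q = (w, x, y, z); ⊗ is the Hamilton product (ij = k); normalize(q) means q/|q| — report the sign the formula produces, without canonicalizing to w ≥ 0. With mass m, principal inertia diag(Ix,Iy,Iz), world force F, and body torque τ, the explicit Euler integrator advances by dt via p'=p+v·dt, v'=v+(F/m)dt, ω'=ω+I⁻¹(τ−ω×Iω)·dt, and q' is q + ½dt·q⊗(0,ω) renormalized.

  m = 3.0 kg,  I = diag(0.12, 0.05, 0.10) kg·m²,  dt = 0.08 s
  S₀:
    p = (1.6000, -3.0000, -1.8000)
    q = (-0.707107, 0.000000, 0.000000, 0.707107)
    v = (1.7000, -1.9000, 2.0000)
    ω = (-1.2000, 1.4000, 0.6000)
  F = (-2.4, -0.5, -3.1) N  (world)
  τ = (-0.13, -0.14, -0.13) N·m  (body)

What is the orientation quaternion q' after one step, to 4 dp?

Hamilton product q⊗(0,ω) = (-0.4242642, -0.1414214, -1.8384782, -0.4242642)
q + ½dt·q⊗(0,ω), renormalized = (-0.7219, -0.0056, -0.0733, 0.6881)

q' = (-0.7219, -0.0056, -0.0733, 0.6881)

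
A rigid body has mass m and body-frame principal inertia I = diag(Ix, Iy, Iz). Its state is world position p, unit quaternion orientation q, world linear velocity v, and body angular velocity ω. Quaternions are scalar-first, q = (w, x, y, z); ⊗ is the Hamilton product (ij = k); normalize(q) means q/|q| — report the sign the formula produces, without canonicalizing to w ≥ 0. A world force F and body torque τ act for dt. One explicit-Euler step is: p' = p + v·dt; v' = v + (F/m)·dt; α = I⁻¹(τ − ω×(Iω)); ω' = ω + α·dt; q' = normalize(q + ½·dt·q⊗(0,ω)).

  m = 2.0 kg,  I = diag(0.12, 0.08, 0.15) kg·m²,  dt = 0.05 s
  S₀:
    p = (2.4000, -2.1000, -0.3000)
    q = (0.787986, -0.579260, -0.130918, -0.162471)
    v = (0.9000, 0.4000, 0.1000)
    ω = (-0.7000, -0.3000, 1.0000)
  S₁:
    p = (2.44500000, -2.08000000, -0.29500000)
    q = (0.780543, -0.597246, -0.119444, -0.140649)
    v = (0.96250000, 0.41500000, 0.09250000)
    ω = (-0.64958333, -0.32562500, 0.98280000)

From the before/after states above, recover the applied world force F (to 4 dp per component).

Δv = v₁−v₀ = (0.06250000, 0.01500000, -0.00750000)
m·(v₁−v₀)/dt = (2.5000, 0.6000, -0.3000)

F = (2.5000, 0.6000, -0.3000)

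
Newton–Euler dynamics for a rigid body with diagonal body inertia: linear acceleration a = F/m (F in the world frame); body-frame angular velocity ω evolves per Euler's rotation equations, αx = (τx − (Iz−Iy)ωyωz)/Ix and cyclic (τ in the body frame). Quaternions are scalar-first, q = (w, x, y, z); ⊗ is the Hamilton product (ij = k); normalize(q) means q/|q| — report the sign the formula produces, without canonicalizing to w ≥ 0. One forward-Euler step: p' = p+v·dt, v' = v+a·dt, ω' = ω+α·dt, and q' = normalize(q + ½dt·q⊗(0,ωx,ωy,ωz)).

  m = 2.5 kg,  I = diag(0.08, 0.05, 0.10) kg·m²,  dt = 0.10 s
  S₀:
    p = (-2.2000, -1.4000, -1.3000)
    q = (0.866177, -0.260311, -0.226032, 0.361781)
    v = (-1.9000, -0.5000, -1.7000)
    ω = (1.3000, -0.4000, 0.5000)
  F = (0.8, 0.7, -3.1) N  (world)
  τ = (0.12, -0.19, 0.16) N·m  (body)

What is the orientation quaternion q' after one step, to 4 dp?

q⊗(0,ω) = (0.0671010, 1.1577265, 0.2540000, 0.8310545)
q + ½dt·q⊗(0,ω), renormalized = (0.8673, -0.2019, -0.2128, 0.4023)

q' = (0.8673, -0.2019, -0.2128, 0.4023)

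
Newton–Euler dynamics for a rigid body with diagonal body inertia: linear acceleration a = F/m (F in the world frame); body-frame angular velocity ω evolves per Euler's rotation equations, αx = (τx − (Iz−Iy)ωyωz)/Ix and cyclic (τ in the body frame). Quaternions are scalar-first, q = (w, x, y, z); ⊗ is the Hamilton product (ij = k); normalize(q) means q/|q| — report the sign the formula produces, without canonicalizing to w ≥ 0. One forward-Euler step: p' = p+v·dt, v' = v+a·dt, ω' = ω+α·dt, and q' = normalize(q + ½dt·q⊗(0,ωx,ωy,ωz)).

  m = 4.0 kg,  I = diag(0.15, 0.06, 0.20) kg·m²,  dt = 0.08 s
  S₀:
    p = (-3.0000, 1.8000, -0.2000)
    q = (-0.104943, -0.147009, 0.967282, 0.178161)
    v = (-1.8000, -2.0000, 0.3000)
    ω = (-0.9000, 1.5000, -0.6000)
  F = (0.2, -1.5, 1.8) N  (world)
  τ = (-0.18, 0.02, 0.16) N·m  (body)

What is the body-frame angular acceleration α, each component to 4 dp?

α = (-0.3600, 0.7833, 0.1925)

gyro term ω×Iω = (-0.1260, -0.0270, 0.1215)
α = I⁻¹(τ − ω×Iω) = (-0.3600, 0.7833, 0.1925)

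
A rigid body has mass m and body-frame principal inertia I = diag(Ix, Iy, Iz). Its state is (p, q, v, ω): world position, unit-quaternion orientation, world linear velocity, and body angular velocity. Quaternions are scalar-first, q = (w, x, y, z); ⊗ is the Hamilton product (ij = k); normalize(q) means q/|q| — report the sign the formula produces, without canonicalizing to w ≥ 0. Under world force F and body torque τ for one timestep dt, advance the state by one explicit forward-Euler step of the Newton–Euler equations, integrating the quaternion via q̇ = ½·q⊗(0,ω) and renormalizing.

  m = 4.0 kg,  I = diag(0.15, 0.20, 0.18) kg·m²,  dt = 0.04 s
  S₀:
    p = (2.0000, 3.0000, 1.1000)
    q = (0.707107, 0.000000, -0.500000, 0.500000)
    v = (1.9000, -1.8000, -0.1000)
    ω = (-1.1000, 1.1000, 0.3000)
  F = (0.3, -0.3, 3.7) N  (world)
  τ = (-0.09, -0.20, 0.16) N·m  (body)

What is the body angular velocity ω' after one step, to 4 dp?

precession coupling ω×(Iω) = (-0.0066, 0.0099, -0.0605)
(τ − ω×Iω)/I = (-0.5560, -1.0495, 1.2250)
ω + α·dt = (-1.1222, 1.0580, 0.3490)

ω' = (-1.1222, 1.0580, 0.3490)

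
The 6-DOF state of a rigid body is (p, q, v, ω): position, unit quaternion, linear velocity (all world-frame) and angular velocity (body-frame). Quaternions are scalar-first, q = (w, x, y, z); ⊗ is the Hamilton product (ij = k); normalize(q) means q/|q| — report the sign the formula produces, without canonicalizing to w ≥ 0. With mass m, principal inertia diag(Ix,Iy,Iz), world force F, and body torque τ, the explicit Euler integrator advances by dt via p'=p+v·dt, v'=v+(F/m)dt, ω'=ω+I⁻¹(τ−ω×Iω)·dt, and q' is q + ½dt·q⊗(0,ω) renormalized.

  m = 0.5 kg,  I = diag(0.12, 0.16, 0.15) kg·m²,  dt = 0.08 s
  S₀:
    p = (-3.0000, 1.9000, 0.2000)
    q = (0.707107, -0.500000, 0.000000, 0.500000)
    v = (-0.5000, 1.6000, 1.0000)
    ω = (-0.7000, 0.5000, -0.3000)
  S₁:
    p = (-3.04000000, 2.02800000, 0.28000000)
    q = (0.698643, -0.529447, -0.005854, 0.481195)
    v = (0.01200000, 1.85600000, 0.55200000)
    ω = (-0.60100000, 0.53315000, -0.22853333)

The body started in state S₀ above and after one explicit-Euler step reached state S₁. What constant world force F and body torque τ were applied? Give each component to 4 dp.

F = (3.2000, 1.6000, -2.8000)
τ = (0.1500, 0.0600, 0.1200)

v₁ − v₀ = (0.51200000, 0.25600000, -0.44800000)
m·(v₁−v₀)/dt = (3.2000, 1.6000, -2.8000)
rate change Δω = (0.09900000, 0.03315000, 0.07146667)
gyro term ω₀×Iω₀ = (0.0015, -0.0063, -0.0140)
applied torque τ = (0.1500, 0.0600, 0.1200)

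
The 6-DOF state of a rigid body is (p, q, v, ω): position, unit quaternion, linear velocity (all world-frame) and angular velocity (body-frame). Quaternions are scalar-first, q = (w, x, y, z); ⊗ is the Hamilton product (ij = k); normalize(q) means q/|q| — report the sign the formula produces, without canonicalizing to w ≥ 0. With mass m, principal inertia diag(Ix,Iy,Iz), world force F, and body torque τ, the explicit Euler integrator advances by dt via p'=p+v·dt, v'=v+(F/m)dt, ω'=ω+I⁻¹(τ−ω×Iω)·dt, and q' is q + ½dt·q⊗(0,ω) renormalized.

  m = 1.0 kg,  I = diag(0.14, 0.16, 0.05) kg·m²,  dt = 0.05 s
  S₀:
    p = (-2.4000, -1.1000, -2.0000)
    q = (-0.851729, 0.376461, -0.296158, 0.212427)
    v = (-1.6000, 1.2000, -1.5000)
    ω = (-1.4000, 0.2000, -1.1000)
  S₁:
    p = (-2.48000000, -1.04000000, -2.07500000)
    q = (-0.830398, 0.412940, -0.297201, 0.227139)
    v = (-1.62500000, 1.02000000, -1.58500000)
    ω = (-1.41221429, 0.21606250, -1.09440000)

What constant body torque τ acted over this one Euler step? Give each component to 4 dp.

ω₁ − ω₀ = (-0.01221429, 0.01606250, 0.00560000)
gyro term ω₀×Iω₀ = (0.0242, 0.1386, -0.0056)
I·α + gyro = (-0.0100, 0.1900, 0.0000)

τ = (-0.0100, 0.1900, 0.0000)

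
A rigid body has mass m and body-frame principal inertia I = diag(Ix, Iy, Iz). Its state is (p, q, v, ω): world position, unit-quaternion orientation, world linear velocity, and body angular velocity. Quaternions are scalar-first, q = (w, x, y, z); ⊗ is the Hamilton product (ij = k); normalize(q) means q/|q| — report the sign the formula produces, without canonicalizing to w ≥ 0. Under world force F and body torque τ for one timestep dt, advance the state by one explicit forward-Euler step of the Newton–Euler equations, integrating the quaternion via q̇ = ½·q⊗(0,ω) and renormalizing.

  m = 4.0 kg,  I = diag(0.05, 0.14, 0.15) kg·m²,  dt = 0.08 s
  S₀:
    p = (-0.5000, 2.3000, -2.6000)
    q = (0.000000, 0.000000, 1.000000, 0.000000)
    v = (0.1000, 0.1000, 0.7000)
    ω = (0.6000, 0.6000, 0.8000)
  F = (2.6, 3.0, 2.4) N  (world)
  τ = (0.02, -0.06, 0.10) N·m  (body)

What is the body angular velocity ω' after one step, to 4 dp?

α = I⁻¹(τ − ω×Iω) = (0.3040, -0.0857, 0.4507)
new body rate ω' = (0.6243, 0.5931, 0.8361)

ω' = (0.6243, 0.5931, 0.8361)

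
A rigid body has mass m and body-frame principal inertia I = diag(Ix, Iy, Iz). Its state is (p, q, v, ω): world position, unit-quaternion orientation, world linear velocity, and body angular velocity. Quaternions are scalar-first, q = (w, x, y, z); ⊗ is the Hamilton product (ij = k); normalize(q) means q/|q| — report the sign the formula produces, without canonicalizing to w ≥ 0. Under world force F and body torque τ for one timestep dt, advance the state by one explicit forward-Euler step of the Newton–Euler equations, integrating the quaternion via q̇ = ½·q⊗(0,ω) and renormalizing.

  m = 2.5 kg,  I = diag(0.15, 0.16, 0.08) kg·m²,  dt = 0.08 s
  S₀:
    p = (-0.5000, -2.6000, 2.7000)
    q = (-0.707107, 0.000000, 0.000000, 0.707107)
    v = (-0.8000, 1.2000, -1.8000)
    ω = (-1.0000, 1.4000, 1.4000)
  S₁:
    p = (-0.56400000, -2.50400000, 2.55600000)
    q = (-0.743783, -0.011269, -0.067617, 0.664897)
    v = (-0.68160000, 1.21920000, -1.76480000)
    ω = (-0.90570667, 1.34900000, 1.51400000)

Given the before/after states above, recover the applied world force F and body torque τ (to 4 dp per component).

v₁ − v₀ = (0.11840000, 0.01920000, 0.03520000)
applied force F = (3.7000, 0.6000, 1.1000)
rate change Δω = (0.09429333, -0.05100000, 0.11400000)
τ = I·(Δω/dt) + ω₀×(Iω₀) = (0.0200, -0.2000, 0.1000)

F = (3.7000, 0.6000, 1.1000)
τ = (0.0200, -0.2000, 0.1000)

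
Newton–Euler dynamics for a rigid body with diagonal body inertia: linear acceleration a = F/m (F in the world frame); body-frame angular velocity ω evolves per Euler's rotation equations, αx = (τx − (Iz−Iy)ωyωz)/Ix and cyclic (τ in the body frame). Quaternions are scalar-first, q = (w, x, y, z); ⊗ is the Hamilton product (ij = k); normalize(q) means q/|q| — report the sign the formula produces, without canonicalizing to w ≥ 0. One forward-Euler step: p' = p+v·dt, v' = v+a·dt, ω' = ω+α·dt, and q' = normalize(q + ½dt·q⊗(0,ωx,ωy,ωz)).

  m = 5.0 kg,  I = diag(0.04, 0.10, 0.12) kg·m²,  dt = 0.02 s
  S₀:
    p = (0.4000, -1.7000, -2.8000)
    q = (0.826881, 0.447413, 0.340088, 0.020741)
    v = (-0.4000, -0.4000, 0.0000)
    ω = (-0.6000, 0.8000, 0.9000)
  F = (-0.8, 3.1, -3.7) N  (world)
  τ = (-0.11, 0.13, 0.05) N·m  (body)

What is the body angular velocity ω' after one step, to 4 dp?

ω' = (-0.6622, 0.8174, 0.9131)

precession coupling ω×(Iω) = (0.0144, 0.0432, -0.0288)
α = I⁻¹(τ − ω×Iω) = (-3.1100, 0.8680, 0.6567)
ω + α·dt = (-0.6622, 0.8174, 0.9131)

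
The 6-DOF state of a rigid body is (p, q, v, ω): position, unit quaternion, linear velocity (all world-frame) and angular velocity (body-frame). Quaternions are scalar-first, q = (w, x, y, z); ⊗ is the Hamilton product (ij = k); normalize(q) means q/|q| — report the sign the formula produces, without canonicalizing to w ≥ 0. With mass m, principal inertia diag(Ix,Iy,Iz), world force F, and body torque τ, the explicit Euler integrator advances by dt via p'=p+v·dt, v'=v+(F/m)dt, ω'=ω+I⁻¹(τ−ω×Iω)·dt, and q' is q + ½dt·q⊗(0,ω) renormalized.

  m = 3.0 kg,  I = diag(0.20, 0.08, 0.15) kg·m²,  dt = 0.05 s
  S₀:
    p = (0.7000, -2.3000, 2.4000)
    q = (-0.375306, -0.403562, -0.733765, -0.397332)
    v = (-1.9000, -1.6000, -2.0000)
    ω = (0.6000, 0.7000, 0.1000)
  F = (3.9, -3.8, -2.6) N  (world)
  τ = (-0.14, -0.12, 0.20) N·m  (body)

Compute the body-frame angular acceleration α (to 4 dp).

α = (-0.7245, -1.5375, 1.6693)

precession coupling ω×(Iω) = (0.0049, 0.0030, -0.0504)
angular accel α = (-0.7245, -1.5375, 1.6693)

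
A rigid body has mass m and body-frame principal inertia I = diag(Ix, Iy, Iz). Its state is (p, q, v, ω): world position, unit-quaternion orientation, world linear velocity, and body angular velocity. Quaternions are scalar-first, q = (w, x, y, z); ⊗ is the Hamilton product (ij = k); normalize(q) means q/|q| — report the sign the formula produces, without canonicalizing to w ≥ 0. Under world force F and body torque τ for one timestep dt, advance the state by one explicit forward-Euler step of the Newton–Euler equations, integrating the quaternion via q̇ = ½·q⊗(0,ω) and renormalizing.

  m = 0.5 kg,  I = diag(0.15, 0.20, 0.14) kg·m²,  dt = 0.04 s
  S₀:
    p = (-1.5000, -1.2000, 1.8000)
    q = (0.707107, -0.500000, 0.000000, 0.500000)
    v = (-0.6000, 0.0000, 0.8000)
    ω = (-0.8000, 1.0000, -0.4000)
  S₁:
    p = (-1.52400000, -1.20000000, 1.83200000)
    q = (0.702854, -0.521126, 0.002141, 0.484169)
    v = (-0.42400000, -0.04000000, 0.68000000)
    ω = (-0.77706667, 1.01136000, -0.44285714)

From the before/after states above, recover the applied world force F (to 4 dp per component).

velocity change Δv = (0.17600000, -0.04000000, -0.12000000)
m·(v₁−v₀)/dt = (2.2000, -0.5000, -1.5000)

F = (2.2000, -0.5000, -1.5000)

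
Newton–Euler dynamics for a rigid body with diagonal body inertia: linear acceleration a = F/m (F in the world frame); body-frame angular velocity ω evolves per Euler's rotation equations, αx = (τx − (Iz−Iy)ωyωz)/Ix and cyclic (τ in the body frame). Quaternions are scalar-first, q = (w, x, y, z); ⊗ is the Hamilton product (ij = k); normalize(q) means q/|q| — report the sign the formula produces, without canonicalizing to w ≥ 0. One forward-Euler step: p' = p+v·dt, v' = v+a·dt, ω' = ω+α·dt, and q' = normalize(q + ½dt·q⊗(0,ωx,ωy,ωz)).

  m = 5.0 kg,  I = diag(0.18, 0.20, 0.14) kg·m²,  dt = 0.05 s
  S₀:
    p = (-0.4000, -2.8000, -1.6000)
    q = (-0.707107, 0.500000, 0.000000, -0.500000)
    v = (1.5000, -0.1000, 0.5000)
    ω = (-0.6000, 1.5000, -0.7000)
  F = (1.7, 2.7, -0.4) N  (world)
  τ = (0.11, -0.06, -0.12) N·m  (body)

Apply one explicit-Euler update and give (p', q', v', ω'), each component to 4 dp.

p' = (-0.3250, -2.8050, -1.5750)
q' = (-0.7077, 0.5288, -0.0103, -0.4684)
v' = (1.5170, -0.0730, 0.4960)
ω' = (-0.5869, 1.4808, -0.7364)

p' = p + v·dt = (-0.3250, -2.8050, -1.5750)
new velocity v' = (1.5170, -0.0730, 0.4960)
α = I⁻¹(τ − ω×Iω) = (0.2611, -0.3840, -0.7286)
new body rate ω' = (-0.5869, 1.4808, -0.7364)
2q̇ = q⊗(0,ω) = (-0.0500000, 1.1742642, -0.4106605, 1.2449749)
q + ½dt·q⊗(0,ω), renormalized = (-0.7077, 0.5288, -0.0103, -0.4684)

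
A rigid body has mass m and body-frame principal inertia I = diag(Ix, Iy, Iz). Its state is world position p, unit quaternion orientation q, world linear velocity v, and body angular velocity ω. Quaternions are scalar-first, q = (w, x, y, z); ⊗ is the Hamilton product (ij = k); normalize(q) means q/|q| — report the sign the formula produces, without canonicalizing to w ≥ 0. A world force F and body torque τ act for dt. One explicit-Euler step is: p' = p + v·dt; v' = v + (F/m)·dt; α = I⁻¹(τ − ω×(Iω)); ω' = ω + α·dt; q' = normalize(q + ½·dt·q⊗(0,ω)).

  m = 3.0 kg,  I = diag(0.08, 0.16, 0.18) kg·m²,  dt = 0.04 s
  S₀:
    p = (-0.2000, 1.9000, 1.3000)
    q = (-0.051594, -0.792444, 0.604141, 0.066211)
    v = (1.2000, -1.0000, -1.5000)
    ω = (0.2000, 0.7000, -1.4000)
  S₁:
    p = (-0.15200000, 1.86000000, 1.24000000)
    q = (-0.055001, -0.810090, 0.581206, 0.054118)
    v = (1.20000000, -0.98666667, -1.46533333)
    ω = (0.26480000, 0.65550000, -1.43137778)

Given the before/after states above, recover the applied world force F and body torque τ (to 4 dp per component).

F = (0.0000, 1.0000, 2.6000)
τ = (0.1100, -0.1500, -0.1300)

Δω = ω₁−ω₀ = (0.06480000, -0.04450000, -0.03137778)
τ = I·(Δω/dt) + ω₀×(Iω₀) = (0.1100, -0.1500, -0.1300)
v₁ − v₀ = (0.00000000, 0.01333333, 0.03466667)
F = m·Δv/dt = (0.0000, 1.0000, 2.6000)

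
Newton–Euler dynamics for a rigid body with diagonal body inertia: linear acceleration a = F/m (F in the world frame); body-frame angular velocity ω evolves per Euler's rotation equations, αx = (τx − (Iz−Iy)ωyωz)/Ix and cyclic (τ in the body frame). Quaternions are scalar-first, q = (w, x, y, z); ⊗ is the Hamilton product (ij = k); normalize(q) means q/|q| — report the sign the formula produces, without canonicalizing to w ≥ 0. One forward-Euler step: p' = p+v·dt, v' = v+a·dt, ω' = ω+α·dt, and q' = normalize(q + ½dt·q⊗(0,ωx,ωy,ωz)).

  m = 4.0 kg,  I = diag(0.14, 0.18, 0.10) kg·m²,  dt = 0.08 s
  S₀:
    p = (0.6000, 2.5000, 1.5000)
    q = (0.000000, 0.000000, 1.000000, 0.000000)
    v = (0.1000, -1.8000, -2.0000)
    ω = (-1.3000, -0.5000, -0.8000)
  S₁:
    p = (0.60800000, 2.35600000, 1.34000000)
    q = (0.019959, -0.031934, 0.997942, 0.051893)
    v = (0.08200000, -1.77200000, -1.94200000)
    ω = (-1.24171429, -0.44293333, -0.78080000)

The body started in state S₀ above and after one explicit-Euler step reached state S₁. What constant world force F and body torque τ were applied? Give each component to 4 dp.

v₁ − v₀ = (-0.01800000, 0.02800000, 0.05800000)
applied force F = (-0.9000, 1.4000, 2.9000)
Δω = ω₁−ω₀ = (0.05828571, 0.05706667, 0.01920000)
τ = I·(Δω/dt) + ω₀×(Iω₀) = (0.0700, 0.1700, 0.0500)

F = (-0.9000, 1.4000, 2.9000)
τ = (0.0700, 0.1700, 0.0500)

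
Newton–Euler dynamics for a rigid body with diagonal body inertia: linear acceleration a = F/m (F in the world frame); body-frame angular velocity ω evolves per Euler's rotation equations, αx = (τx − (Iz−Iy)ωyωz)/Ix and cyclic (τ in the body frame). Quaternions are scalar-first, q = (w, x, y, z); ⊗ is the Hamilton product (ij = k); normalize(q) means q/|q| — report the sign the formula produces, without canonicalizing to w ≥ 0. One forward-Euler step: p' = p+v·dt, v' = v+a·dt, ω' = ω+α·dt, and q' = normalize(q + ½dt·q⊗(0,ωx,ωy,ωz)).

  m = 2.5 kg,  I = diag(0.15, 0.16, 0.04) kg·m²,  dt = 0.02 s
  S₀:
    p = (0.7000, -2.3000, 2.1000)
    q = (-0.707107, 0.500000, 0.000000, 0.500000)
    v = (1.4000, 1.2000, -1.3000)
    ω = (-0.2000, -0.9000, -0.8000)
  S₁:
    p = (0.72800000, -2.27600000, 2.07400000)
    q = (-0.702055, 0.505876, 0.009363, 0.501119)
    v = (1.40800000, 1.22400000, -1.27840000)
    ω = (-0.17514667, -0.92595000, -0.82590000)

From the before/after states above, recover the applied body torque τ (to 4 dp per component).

ω₁ − ω₀ = (0.02485333, -0.02595000, -0.02590000)
precession coupling = (-0.0864, 0.0176, 0.0018)
τ = I·(Δω/dt) + ω₀×(Iω₀) = (0.1000, -0.1900, -0.0500)

τ = (0.1000, -0.1900, -0.0500)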